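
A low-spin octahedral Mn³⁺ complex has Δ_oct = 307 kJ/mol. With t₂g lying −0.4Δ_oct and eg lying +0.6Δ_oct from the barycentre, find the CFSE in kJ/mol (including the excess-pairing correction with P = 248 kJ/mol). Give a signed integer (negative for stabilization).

Mn is in group 7, so Mn³⁺ is d⁴ (7 − 3 = 4).
The d⁴ electrons fill as t₂g⁴ eg⁰.
Orbital CFSE = 4(-0.4) + 0(0.6) = -1.6Δ_oct = -1.6 × 307 = -491 kJ/mol.
Relative to high-spin t₂g³ eg¹ (0 paired), the low-spin configuration has 1 additional pair, contributing +1 × 248 = +248 kJ/mol.
Overall CFSE = -491 + 248 = -243 kJ/mol.

-243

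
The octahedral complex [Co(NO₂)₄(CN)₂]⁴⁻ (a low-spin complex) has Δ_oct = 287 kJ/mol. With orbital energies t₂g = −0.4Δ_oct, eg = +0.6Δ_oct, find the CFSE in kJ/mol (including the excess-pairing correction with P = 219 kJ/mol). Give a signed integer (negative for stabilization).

-298

Ligand charges: 4×(-1) from NO₂⁻ and 2×(-1) from CN⁻ sum to -6; with overall charge -4, Co is +2.
Co²⁺: group 9, so d-count = 9 − 2 = 7.
Configuration: t₂g⁶ eg¹.
Orbital CFSE = 6(-0.4) + 1(0.6) = -1.8Δ_oct = -1.8 × 287 = -517 kJ/mol.
Relative to high-spin t₂g⁵ eg² (2 paired), the low-spin configuration has 1 additional pair, contributing +1 × 219 = +219 kJ/mol.
Combining: -517 + 219 = -298 kJ/mol.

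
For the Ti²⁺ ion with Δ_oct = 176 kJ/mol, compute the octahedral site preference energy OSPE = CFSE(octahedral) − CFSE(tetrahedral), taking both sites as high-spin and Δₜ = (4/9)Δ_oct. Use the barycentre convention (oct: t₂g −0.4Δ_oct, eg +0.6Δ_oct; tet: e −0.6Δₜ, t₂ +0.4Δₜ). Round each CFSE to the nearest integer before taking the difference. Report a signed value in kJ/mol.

Ti sits in group 4; removing 2 electrons leaves Ti²⁺ with 4 − 2 = 2 d electrons.
Octahedral (high-spin): t₂g² eg⁰, CFSE = 2(−0.4) + 0(+0.6) = -0.8Δ_oct = -0.8 × 176 = -141 kJ/mol.
Tetrahedral: e² t₂⁰, CFSE = 2(−0.6) + 0(+0.4) = -1.2Δₜ = -1.2 × (4/9) × 176 = -94 kJ/mol.
OSPE = -141 − (-94) = -47 kJ/mol.

-47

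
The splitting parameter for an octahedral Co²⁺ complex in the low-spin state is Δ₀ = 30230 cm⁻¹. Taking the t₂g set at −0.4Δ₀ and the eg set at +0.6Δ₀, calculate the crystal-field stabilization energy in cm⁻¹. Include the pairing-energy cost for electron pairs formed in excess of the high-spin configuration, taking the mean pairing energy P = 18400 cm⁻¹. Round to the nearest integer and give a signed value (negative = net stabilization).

Co sits in group 9; removing 2 electrons leaves Co²⁺ with 9 − 2 = 7 d electrons.
Configuration: t₂g⁶ eg¹.
Orbital CFSE = 6(-0.4) + 1(0.6) = -1.8Δ₀ = -1.8 × 30230 = -54414 cm⁻¹.
Relative to high-spin t₂g⁵ eg² (2 paired), the low-spin configuration has 1 additional pair, contributing +1 × 18400 = +18400 cm⁻¹.
Combining: -54414 + 18400 = -36014 cm⁻¹.

-36014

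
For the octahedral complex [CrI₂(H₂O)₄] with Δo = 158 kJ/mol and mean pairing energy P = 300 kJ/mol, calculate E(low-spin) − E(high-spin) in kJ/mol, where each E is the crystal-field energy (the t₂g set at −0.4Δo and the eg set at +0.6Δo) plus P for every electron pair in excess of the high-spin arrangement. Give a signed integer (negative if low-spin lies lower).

Ligand charges: 2×(-1) from I⁻ and 4×(+0) from H₂O sum to -2; with overall charge +0, Cr is +2.
Cr is in group 6, so Cr²⁺ is d⁴ (6 − 2 = 4).
High-spin d⁴ fills as t₂g³ eg¹ with CFSE 3(−0.4) + 1(+0.6) = -0.6Δo = -95 kJ/mol.
Low-spin t₂g⁴ eg⁰ gives -1.6Δo = -253 kJ/mol, but forming 1 extra pair costs 1P = 300 kJ/mol, so E(LS) = -253 + 300 = 47 kJ/mol.
The difference is 47 − (-95) = 142 kJ/mol, so high-spin lies lower.

142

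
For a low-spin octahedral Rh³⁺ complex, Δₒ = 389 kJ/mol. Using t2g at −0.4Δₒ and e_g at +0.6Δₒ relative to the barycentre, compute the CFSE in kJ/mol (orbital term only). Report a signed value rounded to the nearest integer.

-934

Rh³⁺: group 9, so d-count = 9 − 3 = 6.
Electron filling gives t2g^6 e_g^0.
CFSE(orbital) = 6×(-0.4Δₒ) + 0×(0.6Δₒ) = -2.4Δₒ; with Δₒ = 389 kJ/mol that is -934 kJ/mol.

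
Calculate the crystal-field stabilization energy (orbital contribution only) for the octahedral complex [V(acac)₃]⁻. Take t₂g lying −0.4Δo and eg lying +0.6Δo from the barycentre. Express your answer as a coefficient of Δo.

Each acac⁻ contributes -1; 3 × (-1) = -3. With overall charge -1, V is in the +2 oxidation state.
V is in group 5, so V²⁺ is d³ (5 − 2 = 3).
Configuration: t₂g³ eg⁰.
CFSE = 3(-0.4Δo) + 0(0.6Δo) = -1.2Δo + 0.0Δo = -1.2Δo.

-1.2 Δo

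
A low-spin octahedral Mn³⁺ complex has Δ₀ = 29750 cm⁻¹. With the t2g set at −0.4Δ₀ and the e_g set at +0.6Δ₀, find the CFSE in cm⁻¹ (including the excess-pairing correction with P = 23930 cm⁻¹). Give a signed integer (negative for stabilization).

Group 7 minus oxidation state +3 gives a d⁴ configuration for Mn³⁺.
Electron filling gives t2g^4 e_g^0.
Orbital CFSE = 4(-0.4) + 0(0.6) = -1.6Δ₀ = -1.6 × 29750 = -47600 cm⁻¹.
Relative to high-spin t2g^3 e_g^1 (0 paired), the low-spin configuration has 1 additional pair, contributing +1 × 23930 = +23930 cm⁻¹.
Overall CFSE = -47600 + 23930 = -23670 cm⁻¹.

-23670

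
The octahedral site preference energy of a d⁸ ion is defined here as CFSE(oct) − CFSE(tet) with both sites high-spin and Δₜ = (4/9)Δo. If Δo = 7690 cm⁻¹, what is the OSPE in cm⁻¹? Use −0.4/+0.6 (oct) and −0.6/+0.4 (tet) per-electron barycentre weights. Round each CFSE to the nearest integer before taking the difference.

-6494

In an octahedral site d⁸ (HS) is t2g^6 e_g^2, giving CFSE(oct) = -1.2Δo = -9228 cm⁻¹.
Tetrahedral e^4 t2^4 gives -0.8Δₜ = -0.8 × (4/9) × 7690 = -2734 cm⁻¹.
OSPE = -9228 − (-2734) = -6494 cm⁻¹.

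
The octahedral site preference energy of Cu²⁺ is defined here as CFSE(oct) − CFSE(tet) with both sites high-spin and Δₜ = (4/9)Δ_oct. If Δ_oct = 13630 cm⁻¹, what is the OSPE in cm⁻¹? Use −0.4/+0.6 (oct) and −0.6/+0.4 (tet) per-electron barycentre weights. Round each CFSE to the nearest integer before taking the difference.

-5755

Cu is in group 11, so Cu²⁺ is d⁹ (11 − 2 = 9).
In an octahedral site d⁹ (HS) is t2g^6 e_g^3, giving CFSE(oct) = -0.6Δ_oct = -8178 cm⁻¹.
Tetrahedral: e^4 t2^5, CFSE = 4(−0.6) + 5(+0.4) = -0.4Δₜ = -0.4 × (4/9) × 13630 = -2423 cm⁻¹.
OSPE = CFSE(oct) − CFSE(tet) = -8178 − (-2423) = -5755 cm⁻¹.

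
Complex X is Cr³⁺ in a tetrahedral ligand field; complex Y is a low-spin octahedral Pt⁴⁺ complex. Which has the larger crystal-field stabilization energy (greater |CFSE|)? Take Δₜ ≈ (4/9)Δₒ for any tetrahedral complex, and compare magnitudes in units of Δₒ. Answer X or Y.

X: Cr sits in group 6; removing 3 electrons leaves Cr³⁺ with 6 − 3 = 3 d electrons; Tetrahedral fields are weak (Δₜ ≈ 4/9 Δₒ), so electrons fill high-spin; e² t₂¹, CFSE = -0.8Δₜ ≈ -0.36Δₒ.
Y: Pt is in group 10, so Pt⁴⁺ is d⁶ (10 − 4 = 6); t2g^6 e_g^0, CFSE = -2.4Δₒ.
So Y has the larger |CFSE|.

Y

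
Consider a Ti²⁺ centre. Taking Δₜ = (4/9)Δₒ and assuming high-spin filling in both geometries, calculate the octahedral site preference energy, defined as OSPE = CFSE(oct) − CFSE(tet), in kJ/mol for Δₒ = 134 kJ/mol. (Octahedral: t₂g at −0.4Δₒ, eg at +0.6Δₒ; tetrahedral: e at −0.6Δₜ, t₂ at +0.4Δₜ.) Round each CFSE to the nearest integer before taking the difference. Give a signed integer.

Ti²⁺: group 4, so d-count = 4 − 2 = 2.
In an octahedral site d² (HS) is t2g^2 e_g^0, giving CFSE(oct) = -0.8Δₒ = -107 kJ/mol.
Tetrahedral: e^2 t2^0, CFSE = 2(−0.6) + 0(+0.4) = -1.2Δₜ = -1.2 × (4/9) × 134 = -71 kJ/mol.
Subtracting, OSPE = -107 − (-71) = -36 kJ/mol.

-36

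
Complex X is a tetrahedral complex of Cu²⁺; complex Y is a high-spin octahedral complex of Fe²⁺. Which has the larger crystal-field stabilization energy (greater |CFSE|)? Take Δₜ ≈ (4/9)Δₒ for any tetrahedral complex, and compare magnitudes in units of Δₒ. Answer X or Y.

X: Group 11 minus oxidation state +2 gives a d⁹ configuration for Cu²⁺; With tetrahedral geometry the complex is necessarily high-spin; e⁴ t₂⁵, CFSE = -0.4Δₜ ≈ -0.18Δₒ.
Y: Fe sits in group 8; removing 2 electrons leaves Fe²⁺ with 8 − 2 = 6 d electrons; t₂g⁴ eg², CFSE = -0.4Δₒ.
So Y has the larger |CFSE|.

Y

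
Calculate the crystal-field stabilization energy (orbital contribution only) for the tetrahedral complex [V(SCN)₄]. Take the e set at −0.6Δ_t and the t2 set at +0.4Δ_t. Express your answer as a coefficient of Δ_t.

-0.6 Δ_t

Each SCN⁻ contributes -1; 4 × (-1) = -4. With overall charge +0, V is in the +4 oxidation state.
V is in group 5, so V⁴⁺ is d¹ (5 − 4 = 1).
With tetrahedral geometry the complex is necessarily high-spin.
Configuration: e^1 t2^0.
CFSE = 1(-0.6Δ_t) + 0(0.4Δ_t) = -0.6Δ_t + 0.0Δ_t = -0.6Δ_t.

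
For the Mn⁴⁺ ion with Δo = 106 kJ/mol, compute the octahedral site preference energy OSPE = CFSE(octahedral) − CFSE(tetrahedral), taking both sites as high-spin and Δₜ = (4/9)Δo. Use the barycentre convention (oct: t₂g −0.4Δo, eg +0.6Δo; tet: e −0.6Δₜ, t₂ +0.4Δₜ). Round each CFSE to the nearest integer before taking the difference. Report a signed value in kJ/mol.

-89

Mn sits in group 7; removing 4 electrons leaves Mn⁴⁺ with 7 − 4 = 3 d electrons.
In an octahedral site d³ (HS) is t2g^3 e_g^0, giving CFSE(oct) = -1.2Δo = -127 kJ/mol.
In a tetrahedral site the filling is e^2 t2^1: CFSE(tet) = -0.8Δₜ = -0.8 × (4/9)(106) = -38 kJ/mol.
OSPE = -127 − (-38) = -89 kJ/mol.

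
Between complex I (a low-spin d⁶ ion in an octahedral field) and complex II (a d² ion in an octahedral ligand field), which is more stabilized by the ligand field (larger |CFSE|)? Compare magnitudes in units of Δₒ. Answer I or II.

I: t₂g⁶ eg⁰, CFSE = -2.4Δₒ.
II: t₂g² eg⁰, CFSE = -0.8Δₒ.
So I has the larger |CFSE|.

I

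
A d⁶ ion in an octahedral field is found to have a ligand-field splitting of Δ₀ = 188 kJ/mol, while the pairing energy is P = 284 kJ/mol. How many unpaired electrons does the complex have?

Since Δ₀ = 188 kJ/mol < P = 284 kJ/mol, the complex adopts the high-spin configuration.
Configuration: t₂g⁴ eg².
Unpaired electrons: 4.

4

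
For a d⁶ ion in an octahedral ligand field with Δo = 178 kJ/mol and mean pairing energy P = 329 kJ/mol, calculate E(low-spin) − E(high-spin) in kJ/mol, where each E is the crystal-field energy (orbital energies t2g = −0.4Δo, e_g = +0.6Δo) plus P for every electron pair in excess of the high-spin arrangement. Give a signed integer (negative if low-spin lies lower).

In the high-spin limit (t2g^4 e_g^2) the orbital term is -0.4Δo = -71 kJ/mol, with no excess pairing.
For low-spin the configuration is t2g^6 e_g^0: orbital energy -2.4 × 178 = -427 kJ/mol, and 2 additional pairs relative to high-spin add 658 kJ/mol, giving 231 kJ/mol.
The difference is 231 − (-71) = 302 kJ/mol, so high-spin lies lower.

302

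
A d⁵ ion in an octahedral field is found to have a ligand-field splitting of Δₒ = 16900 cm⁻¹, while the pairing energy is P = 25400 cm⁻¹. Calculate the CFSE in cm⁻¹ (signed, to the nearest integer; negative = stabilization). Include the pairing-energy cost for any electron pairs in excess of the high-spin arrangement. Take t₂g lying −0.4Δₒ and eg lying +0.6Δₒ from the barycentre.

Since Δₒ = 16900 cm⁻¹ < P = 25400 cm⁻¹, the complex adopts the high-spin configuration.
Filling d⁵ accordingly: t₂g³ eg².
Orbital CFSE = 0.0Δₒ = 0.0 × 16900 = 0 cm⁻¹.
High-spin has no excess pairs, so no pairing correction applies.

0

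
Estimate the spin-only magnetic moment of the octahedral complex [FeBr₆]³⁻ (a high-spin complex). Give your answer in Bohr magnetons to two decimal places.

5.92 Bohr magnetons

Each Br⁻ contributes -1; 6 × (-1) = -6. With overall charge -3, Fe is in the +3 oxidation state.
Group 8 minus oxidation state +3 gives a d⁵ configuration for Fe³⁺.
Configuration: t2g^3 e_g^2 → 5 unpaired electrons.
μ(spin-only) = √[5(5+2)] = √35 ≈ 5.92 Bohr magnetons.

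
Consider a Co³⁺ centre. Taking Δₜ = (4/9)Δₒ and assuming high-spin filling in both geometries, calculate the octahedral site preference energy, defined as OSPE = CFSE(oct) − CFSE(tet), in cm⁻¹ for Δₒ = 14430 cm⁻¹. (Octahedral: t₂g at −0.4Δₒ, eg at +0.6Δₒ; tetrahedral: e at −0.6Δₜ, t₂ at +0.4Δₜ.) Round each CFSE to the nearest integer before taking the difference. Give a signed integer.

Group 9 minus oxidation state +3 gives a d⁶ configuration for Co³⁺.
In an octahedral site d⁶ (HS) is t₂g⁴ eg², giving CFSE(oct) = -0.4Δₒ = -5772 cm⁻¹.
Tetrahedral: e³ t₂³, CFSE = 3(−0.6) + 3(+0.4) = -0.6Δₜ = -0.6 × (4/9) × 14430 = -3848 cm⁻¹.
Subtracting, OSPE = -5772 − (-3848) = -1924 cm⁻¹.

-1924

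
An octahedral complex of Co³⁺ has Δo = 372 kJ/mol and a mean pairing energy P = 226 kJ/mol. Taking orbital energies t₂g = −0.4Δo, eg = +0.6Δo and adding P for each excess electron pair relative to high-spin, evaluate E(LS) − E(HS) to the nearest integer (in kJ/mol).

-292

Group 9 minus oxidation state +3 gives a d⁶ configuration for Co³⁺.
In the high-spin limit (t₂g⁴ eg²) the orbital term is -0.4Δo = -149 kJ/mol, with no excess pairing.
For low-spin the configuration is t₂g⁶ eg⁰: orbital energy -2.4 × 372 = -893 kJ/mol, and 2 additional pairs relative to high-spin add 452 kJ/mol, giving -441 kJ/mol.
E(LS) − E(HS) = -441 − (-149) = -292 kJ/mol.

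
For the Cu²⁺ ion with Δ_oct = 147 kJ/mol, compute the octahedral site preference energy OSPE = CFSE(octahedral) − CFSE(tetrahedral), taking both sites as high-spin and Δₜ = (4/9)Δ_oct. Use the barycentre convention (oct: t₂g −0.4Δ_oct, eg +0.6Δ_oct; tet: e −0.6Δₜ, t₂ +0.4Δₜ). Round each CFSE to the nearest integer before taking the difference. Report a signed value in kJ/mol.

Group 11 minus oxidation state +2 gives a d⁹ configuration for Cu²⁺.
Octahedral (high-spin): t2g^6 e_g^3, CFSE = 6(−0.4) + 3(+0.6) = -0.6Δ_oct = -0.6 × 147 = -88 kJ/mol.
In a tetrahedral site the filling is e^4 t2^5: CFSE(tet) = -0.4Δₜ = -0.4 × (4/9)(147) = -26 kJ/mol.
Subtracting, OSPE = -88 − (-26) = -62 kJ/mol.

-62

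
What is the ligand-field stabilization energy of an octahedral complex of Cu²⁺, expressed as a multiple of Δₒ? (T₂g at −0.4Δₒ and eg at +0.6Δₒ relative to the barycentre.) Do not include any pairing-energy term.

Cu is in group 11, so Cu²⁺ is d⁹ (11 − 2 = 9).
Configuration: t₂g⁶ eg³.
CFSE = 6(-0.4Δₒ) + 3(0.6Δₒ) = -2.4Δₒ + 1.8Δₒ = -0.6Δₒ.

-0.6 Δₒ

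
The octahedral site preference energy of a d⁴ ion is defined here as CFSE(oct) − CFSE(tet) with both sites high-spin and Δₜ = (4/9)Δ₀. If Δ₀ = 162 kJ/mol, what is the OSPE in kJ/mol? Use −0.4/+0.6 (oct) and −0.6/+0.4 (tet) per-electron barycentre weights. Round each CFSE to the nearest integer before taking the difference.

-68

Octahedral high-spin t₂g³ eg¹: CFSE = -0.6 × 162 = -97 kJ/mol.
Tetrahedral: e² t₂², CFSE = 2(−0.6) + 2(+0.4) = -0.4Δₜ = -0.4 × (4/9) × 162 = -29 kJ/mol.
Subtracting, OSPE = -97 − (-29) = -68 kJ/mol.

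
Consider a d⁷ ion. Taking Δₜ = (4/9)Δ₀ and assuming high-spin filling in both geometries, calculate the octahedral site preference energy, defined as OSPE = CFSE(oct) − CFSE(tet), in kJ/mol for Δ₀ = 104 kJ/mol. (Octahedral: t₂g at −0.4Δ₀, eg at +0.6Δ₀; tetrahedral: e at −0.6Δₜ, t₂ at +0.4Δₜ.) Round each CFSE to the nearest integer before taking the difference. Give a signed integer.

-28

In an octahedral site d⁷ (HS) is t₂g⁵ eg², giving CFSE(oct) = -0.8Δ₀ = -83 kJ/mol.
In a tetrahedral site the filling is e⁴ t₂³: CFSE(tet) = -1.2Δₜ = -1.2 × (4/9)(104) = -55 kJ/mol.
OSPE = -83 − (-55) = -28 kJ/mol.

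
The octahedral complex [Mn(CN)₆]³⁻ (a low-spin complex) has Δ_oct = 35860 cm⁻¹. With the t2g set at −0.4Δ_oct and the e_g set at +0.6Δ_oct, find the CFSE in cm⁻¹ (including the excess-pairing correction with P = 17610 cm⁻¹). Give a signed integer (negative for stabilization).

Each CN⁻ contributes -1; 6 × (-1) = -6. With overall charge -3, Mn is in the +3 oxidation state.
Mn³⁺: group 7, so d-count = 7 − 3 = 4.
Electron filling gives t2g^4 e_g^0.
CFSE(orbital) = 4×(-0.4Δ_oct) + 0×(0.6Δ_oct) = -1.6Δ_oct; with Δ_oct = 35860 cm⁻¹ that is -57376 cm⁻¹.
Pairing penalty: 1 pair vs 0 in the high-spin reference → 1 extra × P = 17610 cm⁻¹.
Combining: -57376 + 17610 = -39766 cm⁻¹.

-39766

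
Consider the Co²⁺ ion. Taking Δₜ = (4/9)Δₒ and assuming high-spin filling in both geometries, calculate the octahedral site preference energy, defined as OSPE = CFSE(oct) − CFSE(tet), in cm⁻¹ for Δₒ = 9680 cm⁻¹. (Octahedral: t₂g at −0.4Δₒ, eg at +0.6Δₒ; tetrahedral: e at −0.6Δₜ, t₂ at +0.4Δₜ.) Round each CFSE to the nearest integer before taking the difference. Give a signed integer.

Co sits in group 9; removing 2 electrons leaves Co²⁺ with 9 − 2 = 7 d electrons.
In an octahedral site d⁷ (HS) is t₂g⁵ eg², giving CFSE(oct) = -0.8Δₒ = -7744 cm⁻¹.
Tetrahedral: e⁴ t₂³, CFSE = 4(−0.6) + 3(+0.4) = -1.2Δₜ = -1.2 × (4/9) × 9680 = -5163 cm⁻¹.
OSPE = -7744 − (-5163) = -2581 cm⁻¹.

-2581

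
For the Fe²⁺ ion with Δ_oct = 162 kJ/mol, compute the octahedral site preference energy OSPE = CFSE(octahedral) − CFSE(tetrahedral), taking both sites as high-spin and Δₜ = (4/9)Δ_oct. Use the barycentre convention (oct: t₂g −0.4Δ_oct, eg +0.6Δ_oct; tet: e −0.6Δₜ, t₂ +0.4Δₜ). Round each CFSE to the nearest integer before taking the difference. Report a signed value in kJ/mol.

Group 8 minus oxidation state +2 gives a d⁶ configuration for Fe²⁺.
In an octahedral site d⁶ (HS) is t₂g⁴ eg², giving CFSE(oct) = -0.4Δ_oct = -65 kJ/mol.
Tetrahedral e³ t₂³ gives -0.6Δₜ = -0.6 × (4/9) × 162 = -43 kJ/mol.
Subtracting, OSPE = -65 − (-43) = -22 kJ/mol.

-22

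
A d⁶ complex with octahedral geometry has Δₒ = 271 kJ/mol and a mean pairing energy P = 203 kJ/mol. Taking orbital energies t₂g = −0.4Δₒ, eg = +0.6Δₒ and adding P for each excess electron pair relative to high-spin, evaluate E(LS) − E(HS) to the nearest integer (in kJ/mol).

High-spin d⁶ fills as t₂g⁴ eg² with CFSE 4(−0.4) + 2(+0.6) = -0.4Δₒ = -108 kJ/mol.
For low-spin the configuration is t₂g⁶ eg⁰: orbital energy -2.4 × 271 = -650 kJ/mol, and 2 additional pairs relative to high-spin add 406 kJ/mol, giving -244 kJ/mol.
The difference is -244 − (-108) = -136 kJ/mol, so low-spin lies lower.

-136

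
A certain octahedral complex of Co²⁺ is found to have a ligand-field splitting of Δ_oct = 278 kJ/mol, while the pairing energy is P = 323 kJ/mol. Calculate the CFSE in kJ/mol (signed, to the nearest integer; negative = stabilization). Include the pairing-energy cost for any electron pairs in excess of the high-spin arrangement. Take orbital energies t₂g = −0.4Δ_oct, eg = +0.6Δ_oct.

-222

Co sits in group 9; removing 2 electrons leaves Co²⁺ with 9 − 2 = 7 d electrons.
Here Δ_oct < P (278 < 323), so the high-spin state is favoured.
Configuration: t₂g⁵ eg².
Orbital CFSE = -0.8Δ_oct = -0.8 × 278 = -222 kJ/mol.
High-spin has no excess pairs, so no pairing correction applies.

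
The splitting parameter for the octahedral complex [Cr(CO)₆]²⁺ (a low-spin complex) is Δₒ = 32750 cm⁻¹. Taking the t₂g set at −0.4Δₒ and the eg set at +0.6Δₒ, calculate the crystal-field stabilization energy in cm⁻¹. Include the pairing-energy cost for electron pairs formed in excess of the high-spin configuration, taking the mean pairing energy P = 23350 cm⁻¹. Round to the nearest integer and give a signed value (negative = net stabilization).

CO is neutral, so the +2 overall charge sits on Cr: oxidation state +2.
Cr²⁺: group 6, so d-count = 6 − 2 = 4.
The d⁴ electrons fill as t₂g⁴ eg⁰.
CFSE(orbital) = 4×(-0.4Δₒ) + 0×(0.6Δₒ) = -1.6Δₒ; with Δₒ = 32750 cm⁻¹ that is -52400 cm⁻¹.
Relative to high-spin t₂g³ eg¹ (0 paired), the low-spin configuration has 1 additional pair, contributing +1 × 23350 = +23350 cm⁻¹.
Overall CFSE = -52400 + 23350 = -29050 cm⁻¹.

-29050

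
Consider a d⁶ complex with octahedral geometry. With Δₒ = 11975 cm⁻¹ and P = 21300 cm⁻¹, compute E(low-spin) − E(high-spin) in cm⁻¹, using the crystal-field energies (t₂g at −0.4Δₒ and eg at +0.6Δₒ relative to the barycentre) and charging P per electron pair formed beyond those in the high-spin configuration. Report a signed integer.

18650

High-spin: t₂g⁴ eg², CFSE = -0.4Δₒ = -4790 cm⁻¹.
For low-spin the configuration is t₂g⁶ eg⁰: orbital energy -2.4 × 11975 = -28740 cm⁻¹, and 2 additional pairs relative to high-spin add 42600 cm⁻¹, giving 13860 cm⁻¹.
E(LS) − E(HS) = 13860 − (-4790) = 18650 cm⁻¹.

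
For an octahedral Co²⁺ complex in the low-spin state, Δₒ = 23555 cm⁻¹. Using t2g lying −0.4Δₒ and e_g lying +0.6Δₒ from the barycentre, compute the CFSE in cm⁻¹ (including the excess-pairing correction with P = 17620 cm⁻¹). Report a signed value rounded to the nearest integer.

Co sits in group 9; removing 2 electrons leaves Co²⁺ with 9 − 2 = 7 d electrons.
The d⁷ electrons fill as t2g^6 e_g^1.
The orbital stabilization is -1.8Δₒ = -1.8 × 23555 = -42399 cm⁻¹.
Relative to high-spin t2g^5 e_g^2 (2 paired), the low-spin configuration has 1 additional pair, contributing +1 × 17620 = +17620 cm⁻¹.
Overall CFSE = -42399 + 17620 = -24779 cm⁻¹.

-24779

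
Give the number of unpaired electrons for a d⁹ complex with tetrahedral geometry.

With tetrahedral geometry the complex is necessarily high-spin.
Configuration: e⁴ t₂⁵, giving 1 unpaired electron.

1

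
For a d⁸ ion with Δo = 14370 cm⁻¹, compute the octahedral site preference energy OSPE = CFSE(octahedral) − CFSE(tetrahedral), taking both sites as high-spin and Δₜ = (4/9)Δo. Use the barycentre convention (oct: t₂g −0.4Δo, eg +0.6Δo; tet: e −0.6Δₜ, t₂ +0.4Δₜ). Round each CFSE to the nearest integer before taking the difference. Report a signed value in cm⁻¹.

Octahedral high-spin t2g^6 e_g^2: CFSE = -1.2 × 14370 = -17244 cm⁻¹.
Tetrahedral: e^4 t2^4, CFSE = 4(−0.6) + 4(+0.4) = -0.8Δₜ = -0.8 × (4/9) × 14370 = -5109 cm⁻¹.
OSPE = -17244 − (-5109) = -12135 cm⁻¹.

-12135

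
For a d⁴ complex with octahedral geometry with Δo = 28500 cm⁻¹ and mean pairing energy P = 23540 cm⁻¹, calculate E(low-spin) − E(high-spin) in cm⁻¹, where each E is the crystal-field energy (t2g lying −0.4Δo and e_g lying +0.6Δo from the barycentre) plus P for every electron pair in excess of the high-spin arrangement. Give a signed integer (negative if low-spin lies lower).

-4960

High-spin: t2g^3 e_g^1, CFSE = -0.6Δo = -17100 cm⁻¹.
Low-spin: t2g^4 e_g^0, orbital CFSE = -1.6Δo = -45600 cm⁻¹; plus 1 excess pair × P = +23540 cm⁻¹; total -22060 cm⁻¹.
Thus E(LS) − E(HS) = -4960 cm⁻¹.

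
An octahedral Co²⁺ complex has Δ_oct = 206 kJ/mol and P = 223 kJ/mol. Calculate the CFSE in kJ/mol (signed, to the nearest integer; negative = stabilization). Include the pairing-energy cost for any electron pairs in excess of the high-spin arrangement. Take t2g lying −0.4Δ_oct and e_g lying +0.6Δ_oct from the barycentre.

Group 9 minus oxidation state +2 gives a d⁷ configuration for Co²⁺.
Since Δ_oct = 206 kJ/mol < P = 223 kJ/mol, the complex adopts the high-spin configuration.
Configuration: t2g^5 e_g^2.
Orbital CFSE = -0.8Δ_oct = -0.8 × 206 = -165 kJ/mol.
High-spin has no excess pairs, so no pairing correction applies.

-165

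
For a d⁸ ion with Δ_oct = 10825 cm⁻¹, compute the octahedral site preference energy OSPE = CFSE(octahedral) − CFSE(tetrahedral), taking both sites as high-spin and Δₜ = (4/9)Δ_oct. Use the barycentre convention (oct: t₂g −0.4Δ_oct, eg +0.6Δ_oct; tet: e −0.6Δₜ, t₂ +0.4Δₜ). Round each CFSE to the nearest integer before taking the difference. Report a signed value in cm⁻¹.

Octahedral (high-spin): t₂g⁶ eg², CFSE = 6(−0.4) + 2(+0.6) = -1.2Δ_oct = -1.2 × 10825 = -12990 cm⁻¹.
Tetrahedral: e⁴ t₂⁴, CFSE = 4(−0.6) + 4(+0.4) = -0.8Δₜ = -0.8 × (4/9) × 10825 = -3849 cm⁻¹.
Subtracting, OSPE = -12990 − (-3849) = -9141 cm⁻¹.

-9141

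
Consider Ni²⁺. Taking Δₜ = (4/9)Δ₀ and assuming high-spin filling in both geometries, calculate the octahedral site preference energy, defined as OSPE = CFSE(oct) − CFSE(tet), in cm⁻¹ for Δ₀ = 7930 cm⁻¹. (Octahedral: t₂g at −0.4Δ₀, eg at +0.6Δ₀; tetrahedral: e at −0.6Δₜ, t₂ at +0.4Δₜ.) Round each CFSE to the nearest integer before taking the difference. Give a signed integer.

Group 10 minus oxidation state +2 gives a d⁸ configuration for Ni²⁺.
Octahedral (high-spin): t2g^6 e_g^2, CFSE = 6(−0.4) + 2(+0.6) = -1.2Δ₀ = -1.2 × 7930 = -9516 cm⁻¹.
Tetrahedral: e^4 t2^4, CFSE = 4(−0.6) + 4(+0.4) = -0.8Δₜ = -0.8 × (4/9) × 7930 = -2820 cm⁻¹.
Subtracting, OSPE = -9516 − (-2820) = -6696 cm⁻¹.

-6696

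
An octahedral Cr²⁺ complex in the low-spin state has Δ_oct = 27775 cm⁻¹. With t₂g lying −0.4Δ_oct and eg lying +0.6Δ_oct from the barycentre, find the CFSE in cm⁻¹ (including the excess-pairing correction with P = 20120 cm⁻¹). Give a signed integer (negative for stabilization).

Cr sits in group 6; removing 2 electrons leaves Cr²⁺ with 6 − 2 = 4 d electrons.
Configuration: t₂g⁴ eg⁰.
CFSE(orbital) = 4×(-0.4Δ_oct) + 0×(0.6Δ_oct) = -1.6Δ_oct; with Δ_oct = 27775 cm⁻¹ that is -44440 cm⁻¹.
Relative to high-spin t₂g³ eg¹ (0 paired), the low-spin configuration has 1 additional pair, contributing +1 × 20120 = +20120 cm⁻¹.
Combining: -44440 + 20120 = -24320 cm⁻¹.

-24320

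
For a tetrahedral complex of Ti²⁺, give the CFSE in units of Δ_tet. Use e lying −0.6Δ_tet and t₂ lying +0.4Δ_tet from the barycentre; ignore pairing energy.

-1.2 Δ_tet

Group 4 minus oxidation state +2 gives a d² configuration for Ti²⁺.
Tetrahedral fields are weak (Δₜ ≈ 4/9 Δₒ), so electrons fill high-spin.
Configuration: e² t₂⁰.
CFSE = 2(-0.6Δ_tet) + 0(0.4Δ_tet) = -1.2Δ_tet + 0.0Δ_tet = -1.2Δ_tet.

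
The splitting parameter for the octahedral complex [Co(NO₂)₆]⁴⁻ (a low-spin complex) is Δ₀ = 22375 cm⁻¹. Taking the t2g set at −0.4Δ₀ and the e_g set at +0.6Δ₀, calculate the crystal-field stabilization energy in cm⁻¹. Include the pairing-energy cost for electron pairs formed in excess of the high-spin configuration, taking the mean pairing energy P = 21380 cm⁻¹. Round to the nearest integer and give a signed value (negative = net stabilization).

Each NO₂⁻ contributes -1; 6 × (-1) = -6. With overall charge -4, Co is in the +2 oxidation state.
Group 9 minus oxidation state +2 gives a d⁷ configuration for Co²⁺.
Configuration: t2g^6 e_g^1.
Orbital CFSE = 6(-0.4) + 1(0.6) = -1.8Δ₀ = -1.8 × 22375 = -40275 cm⁻¹.
Pairing penalty: 3 pairs vs 2 in the high-spin reference → 1 extra × P = 21380 cm⁻¹.
Overall CFSE = -40275 + 21380 = -18895 cm⁻¹.

-18895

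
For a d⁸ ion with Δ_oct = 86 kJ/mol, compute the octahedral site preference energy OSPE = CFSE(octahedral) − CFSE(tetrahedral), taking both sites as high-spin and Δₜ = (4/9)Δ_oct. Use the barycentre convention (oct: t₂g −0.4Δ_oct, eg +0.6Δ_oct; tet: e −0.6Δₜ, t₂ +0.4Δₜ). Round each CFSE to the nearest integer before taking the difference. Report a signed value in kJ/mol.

In an octahedral site d⁸ (HS) is t₂g⁶ eg², giving CFSE(oct) = -1.2Δ_oct = -103 kJ/mol.
Tetrahedral e⁴ t₂⁴ gives -0.8Δₜ = -0.8 × (4/9) × 86 = -31 kJ/mol.
OSPE = -103 − (-31) = -72 kJ/mol.

-72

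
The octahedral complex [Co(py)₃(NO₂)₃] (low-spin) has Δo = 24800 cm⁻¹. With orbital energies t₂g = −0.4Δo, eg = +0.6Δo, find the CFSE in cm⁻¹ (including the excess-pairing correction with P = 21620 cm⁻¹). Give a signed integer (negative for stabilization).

-16280

Ligand charges: 3×(+0) from py and 3×(-1) from NO₂⁻ sum to -3; with overall charge +0, Co is +3.
Co sits in group 9; removing 3 electrons leaves Co³⁺ with 9 − 3 = 6 d electrons.
Electron filling gives t₂g⁶ eg⁰.
Orbital CFSE = 6(-0.4) + 0(0.6) = -2.4Δo = -2.4 × 24800 = -59520 cm⁻¹.
Relative to high-spin t₂g⁴ eg² (1 paired), the low-spin configuration has 2 additional pairs, contributing +2 × 21620 = +43240 cm⁻¹.
Combining: -59520 + 43240 = -16280 cm⁻¹.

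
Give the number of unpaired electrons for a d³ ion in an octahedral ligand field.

For octahedral d³ the high- and low-spin configurations coincide.
Configuration: t2g^3 e_g^0, giving 3 unpaired electrons.

3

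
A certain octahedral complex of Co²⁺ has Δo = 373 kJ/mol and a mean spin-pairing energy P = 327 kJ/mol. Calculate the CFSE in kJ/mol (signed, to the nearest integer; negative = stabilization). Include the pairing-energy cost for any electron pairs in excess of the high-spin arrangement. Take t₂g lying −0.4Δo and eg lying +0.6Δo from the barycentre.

-344

Co sits in group 9; removing 2 electrons leaves Co²⁺ with 9 − 2 = 7 d electrons.
With Δo > P the complex is low-spin.
Filling d⁷ accordingly: t₂g⁶ eg¹.
Orbital CFSE = -1.8Δo = -1.8 × 373 = -671 kJ/mol.
Excess pairs vs high-spin: 3 − 2 = 1; pairing cost = +327 kJ/mol.
Net CFSE = -671 + 327 = -344 kJ/mol.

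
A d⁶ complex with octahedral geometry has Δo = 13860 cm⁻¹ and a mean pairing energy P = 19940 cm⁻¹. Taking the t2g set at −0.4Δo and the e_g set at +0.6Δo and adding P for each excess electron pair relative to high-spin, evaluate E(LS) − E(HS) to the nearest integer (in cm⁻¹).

12160

High-spin d⁶ fills as t2g^4 e_g^2 with CFSE 4(−0.4) + 2(+0.6) = -0.4Δo = -5544 cm⁻¹.
Low-spin t2g^6 e_g^0 gives -2.4Δo = -33264 cm⁻¹, but forming 2 extra pairs costs 2P = 39880 cm⁻¹, so E(LS) = -33264 + 39880 = 6616 cm⁻¹.
The difference is 6616 − (-5544) = 12160 cm⁻¹, so high-spin lies lower.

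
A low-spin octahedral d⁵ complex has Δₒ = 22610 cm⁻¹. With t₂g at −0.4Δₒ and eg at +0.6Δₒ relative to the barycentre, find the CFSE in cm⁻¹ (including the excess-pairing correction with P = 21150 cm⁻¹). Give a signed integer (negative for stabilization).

Configuration: t₂g⁵ eg⁰.
Orbital CFSE = 5(-0.4) + 0(0.6) = -2.0Δₒ = -2.0 × 22610 = -45220 cm⁻¹.
High-spin d⁵ would be t₂g³ eg² with 0 pairs; low-spin has 2, so 2 excess pairs cost +2P = +42300 cm⁻¹.
Net CFSE = -45220 + 42300 = -2920 cm⁻¹.

-2920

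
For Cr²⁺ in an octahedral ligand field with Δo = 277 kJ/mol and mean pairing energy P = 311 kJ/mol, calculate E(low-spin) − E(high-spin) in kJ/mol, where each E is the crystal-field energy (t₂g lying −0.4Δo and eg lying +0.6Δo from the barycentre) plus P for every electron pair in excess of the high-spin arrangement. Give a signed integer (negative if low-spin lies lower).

34

Cr is in group 6, so Cr²⁺ is d⁴ (6 − 2 = 4).
High-spin d⁴ fills as t₂g³ eg¹ with CFSE 3(−0.4) + 1(+0.6) = -0.6Δo = -166 kJ/mol.
Low-spin t₂g⁴ eg⁰ gives -1.6Δo = -443 kJ/mol, but forming 1 extra pair costs 1P = 311 kJ/mol, so E(LS) = -443 + 311 = -132 kJ/mol.
Thus E(LS) − E(HS) = 34 kJ/mol.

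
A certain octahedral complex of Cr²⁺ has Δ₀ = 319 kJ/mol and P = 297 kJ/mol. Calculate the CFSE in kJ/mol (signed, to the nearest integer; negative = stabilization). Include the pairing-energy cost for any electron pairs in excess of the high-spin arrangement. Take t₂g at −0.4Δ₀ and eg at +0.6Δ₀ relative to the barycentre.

Cr²⁺: group 6, so d-count = 6 − 2 = 4.
Δ₀ > P, so pairing is preferred: the ground state is low-spin.
Configuration: t₂g⁴ eg⁰.
Orbital CFSE = -1.6Δ₀ = -1.6 × 319 = -510 kJ/mol.
Excess pairs vs high-spin: 1 − 0 = 1; pairing cost = +297 kJ/mol.
Net CFSE = -510 + 297 = -213 kJ/mol.

-213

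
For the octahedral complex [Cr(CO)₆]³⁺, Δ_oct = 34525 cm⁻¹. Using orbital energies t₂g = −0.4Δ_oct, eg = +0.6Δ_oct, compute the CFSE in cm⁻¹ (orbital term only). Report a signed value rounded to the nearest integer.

CO is neutral, so the +3 overall charge sits on Cr: oxidation state +3.
Cr is in group 6, so Cr³⁺ is d³ (6 − 3 = 3).
The d³ electrons fill as t₂g³ eg⁰.
CFSE(orbital) = 3×(-0.4Δ_oct) + 0×(0.6Δ_oct) = -1.2Δ_oct; with Δ_oct = 34525 cm⁻¹ that is -41430 cm⁻¹.

-41430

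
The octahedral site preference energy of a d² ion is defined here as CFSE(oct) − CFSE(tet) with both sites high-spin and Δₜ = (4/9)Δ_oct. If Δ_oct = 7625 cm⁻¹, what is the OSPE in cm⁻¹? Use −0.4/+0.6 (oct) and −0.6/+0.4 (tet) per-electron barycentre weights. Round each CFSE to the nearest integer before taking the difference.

-2033

In an octahedral site d² (HS) is t₂g² eg⁰, giving CFSE(oct) = -0.8Δ_oct = -6100 cm⁻¹.
Tetrahedral: e² t₂⁰, CFSE = 2(−0.6) + 0(+0.4) = -1.2Δₜ = -1.2 × (4/9) × 7625 = -4067 cm⁻¹.
OSPE = CFSE(oct) − CFSE(tet) = -6100 − (-4067) = -2033 cm⁻¹.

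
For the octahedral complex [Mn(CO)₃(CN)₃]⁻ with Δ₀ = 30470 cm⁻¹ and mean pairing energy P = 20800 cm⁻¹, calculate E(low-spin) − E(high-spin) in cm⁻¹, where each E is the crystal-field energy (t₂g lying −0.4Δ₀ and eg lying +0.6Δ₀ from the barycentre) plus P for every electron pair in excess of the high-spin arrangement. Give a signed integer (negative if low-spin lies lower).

Ligand charges: 3×(+0) from CO and 3×(-1) from CN⁻ sum to -3; with overall charge -1, Mn is +2.
Mn is in group 7, so Mn²⁺ is d⁵ (7 − 2 = 5).
In the high-spin limit (t₂g³ eg²) the orbital term is 0.0Δ₀ = 0 cm⁻¹, with no excess pairing.
Low-spin: t₂g⁵ eg⁰, orbital CFSE = -2.0Δ₀ = -60940 cm⁻¹; plus 2 excess pairs × P = +41600 cm⁻¹; total -19340 cm⁻¹.
E(LS) − E(HS) = -19340 − (0) = -19340 cm⁻¹.

-19340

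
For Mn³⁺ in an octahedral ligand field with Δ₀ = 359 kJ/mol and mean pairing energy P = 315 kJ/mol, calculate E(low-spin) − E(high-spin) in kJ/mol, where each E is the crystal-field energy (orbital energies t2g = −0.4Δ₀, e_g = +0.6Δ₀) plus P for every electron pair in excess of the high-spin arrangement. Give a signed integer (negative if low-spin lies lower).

-44

Mn sits in group 7; removing 3 electrons leaves Mn³⁺ with 7 − 3 = 4 d electrons.
High-spin: t2g^3 e_g^1, CFSE = -0.6Δ₀ = -215 kJ/mol.
Low-spin: t2g^4 e_g^0, orbital CFSE = -1.6Δ₀ = -574 kJ/mol; plus 1 excess pair × P = +315 kJ/mol; total -259 kJ/mol.
E(LS) − E(HS) = -259 − (-215) = -44 kJ/mol.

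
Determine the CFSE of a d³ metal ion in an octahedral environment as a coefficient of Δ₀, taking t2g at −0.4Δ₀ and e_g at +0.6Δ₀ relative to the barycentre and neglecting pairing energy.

Configuration: t2g^3 e_g^0.
CFSE = 3(-0.4Δ₀) + 0(0.6Δ₀) = -1.2Δ₀ + 0.0Δ₀ = -1.2Δ₀.

-1.2 Δ₀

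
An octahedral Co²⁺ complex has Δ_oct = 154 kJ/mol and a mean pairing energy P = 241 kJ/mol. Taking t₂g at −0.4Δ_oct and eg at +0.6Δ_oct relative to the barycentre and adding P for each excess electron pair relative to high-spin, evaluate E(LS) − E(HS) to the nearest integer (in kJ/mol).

87

Group 9 minus oxidation state +2 gives a d⁷ configuration for Co²⁺.
In the high-spin limit (t₂g⁵ eg²) the orbital term is -0.8Δ_oct = -123 kJ/mol, with no excess pairing.
Low-spin t₂g⁶ eg¹ gives -1.8Δ_oct = -277 kJ/mol, but forming 1 extra pair costs 1P = 241 kJ/mol, so E(LS) = -277 + 241 = -36 kJ/mol.
Thus E(LS) − E(HS) = 87 kJ/mol.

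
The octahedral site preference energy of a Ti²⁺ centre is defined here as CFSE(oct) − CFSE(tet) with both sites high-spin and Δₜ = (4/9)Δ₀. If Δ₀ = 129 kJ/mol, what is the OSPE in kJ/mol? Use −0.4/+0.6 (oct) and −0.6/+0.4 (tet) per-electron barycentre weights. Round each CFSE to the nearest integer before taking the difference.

-34

Ti²⁺: group 4, so d-count = 4 − 2 = 2.
Octahedral (high-spin): t2g^2 e_g^0, CFSE = 2(−0.4) + 0(+0.6) = -0.8Δ₀ = -0.8 × 129 = -103 kJ/mol.
Tetrahedral e^2 t2^0 gives -1.2Δₜ = -1.2 × (4/9) × 129 = -69 kJ/mol.
OSPE = CFSE(oct) − CFSE(tet) = -103 − (-69) = -34 kJ/mol.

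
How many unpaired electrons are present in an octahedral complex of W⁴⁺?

2

W⁴⁺: group 6, so d-count = 6 − 4 = 2.
Configuration: t₂g² eg⁰, giving 2 unpaired electrons.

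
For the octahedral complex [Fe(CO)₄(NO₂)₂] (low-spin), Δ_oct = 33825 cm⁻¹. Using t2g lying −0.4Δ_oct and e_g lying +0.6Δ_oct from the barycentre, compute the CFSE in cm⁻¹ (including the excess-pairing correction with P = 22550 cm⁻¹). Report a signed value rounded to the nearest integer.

Ligand charges: 4×(+0) from CO and 2×(-1) from NO₂⁻ sum to -2; with overall charge +0, Fe is +2.
Group 8 minus oxidation state +2 gives a d⁶ configuration for Fe²⁺.
Configuration: t2g^6 e_g^0.
CFSE(orbital) = 6×(-0.4Δ_oct) + 0×(0.6Δ_oct) = -2.4Δ_oct; with Δ_oct = 33825 cm⁻¹ that is -81180 cm⁻¹.
Relative to high-spin t2g^4 e_g^2 (1 paired), the low-spin configuration has 2 additional pairs, contributing +2 × 22550 = +45100 cm⁻¹.
Overall CFSE = -81180 + 45100 = -36080 cm⁻¹.

-36080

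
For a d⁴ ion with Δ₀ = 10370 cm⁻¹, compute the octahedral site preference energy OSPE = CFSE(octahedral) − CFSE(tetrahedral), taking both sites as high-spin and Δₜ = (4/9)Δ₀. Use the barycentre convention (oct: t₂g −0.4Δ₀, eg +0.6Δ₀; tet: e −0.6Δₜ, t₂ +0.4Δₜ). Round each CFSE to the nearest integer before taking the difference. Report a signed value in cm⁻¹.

-4378

Octahedral high-spin t2g^3 e_g^1: CFSE = -0.6 × 10370 = -6222 cm⁻¹.
Tetrahedral e^2 t2^2 gives -0.4Δₜ = -0.4 × (4/9) × 10370 = -1844 cm⁻¹.
OSPE = CFSE(oct) − CFSE(tet) = -6222 − (-1844) = -4378 cm⁻¹.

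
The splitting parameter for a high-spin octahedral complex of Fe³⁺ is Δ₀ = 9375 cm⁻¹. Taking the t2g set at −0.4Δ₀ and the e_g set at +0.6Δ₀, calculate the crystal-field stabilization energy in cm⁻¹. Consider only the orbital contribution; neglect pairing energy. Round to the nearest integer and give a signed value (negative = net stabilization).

Fe sits in group 8; removing 3 electrons leaves Fe³⁺ with 8 − 3 = 5 d electrons.
The d⁵ electrons fill as t2g^3 e_g^2.
Orbital CFSE = 3(-0.4) + 2(0.6) = 0.0Δ₀ = 0.0 × 9375 = 0 cm⁻¹.

0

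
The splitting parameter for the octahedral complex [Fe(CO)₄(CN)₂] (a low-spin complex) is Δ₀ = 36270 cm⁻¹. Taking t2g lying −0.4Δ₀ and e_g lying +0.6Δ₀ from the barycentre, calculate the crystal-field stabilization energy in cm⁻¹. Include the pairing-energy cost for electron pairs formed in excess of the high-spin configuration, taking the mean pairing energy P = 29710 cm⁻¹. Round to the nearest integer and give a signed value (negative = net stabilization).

Ligand charges: 4×(+0) from CO and 2×(-1) from CN⁻ sum to -2; with overall charge +0, Fe is +2.
Fe is in group 8, so Fe²⁺ is d⁶ (8 − 2 = 6).
Configuration: t2g^6 e_g^0.
Orbital CFSE = 6(-0.4) + 0(0.6) = -2.4Δ₀ = -2.4 × 36270 = -87048 cm⁻¹.
Relative to high-spin t2g^4 e_g^2 (1 paired), the low-spin configuration has 2 additional pairs, contributing +2 × 29710 = +59420 cm⁻¹.
Net CFSE = -87048 + 59420 = -27628 cm⁻¹.

-27628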